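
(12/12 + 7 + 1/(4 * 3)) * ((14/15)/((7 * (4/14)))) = 679/180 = 3.77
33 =33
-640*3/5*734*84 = -23675904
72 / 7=10.29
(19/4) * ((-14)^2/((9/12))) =3724/3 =1241.33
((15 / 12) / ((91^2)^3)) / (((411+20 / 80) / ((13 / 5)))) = 1 / 71857301508265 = 0.00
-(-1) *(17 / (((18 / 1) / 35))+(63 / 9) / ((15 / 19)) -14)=2513 / 90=27.92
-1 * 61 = -61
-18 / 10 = -9 / 5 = -1.80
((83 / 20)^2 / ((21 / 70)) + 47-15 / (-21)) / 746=88303 / 626640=0.14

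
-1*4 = -4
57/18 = 19/6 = 3.17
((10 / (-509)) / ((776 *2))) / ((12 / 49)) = -245 / 4739808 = -0.00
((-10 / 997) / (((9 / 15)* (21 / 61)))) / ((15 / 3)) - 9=-9.01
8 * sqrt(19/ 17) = 8 * sqrt(323)/ 17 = 8.46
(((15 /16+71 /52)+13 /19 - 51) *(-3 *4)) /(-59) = -569241 /58292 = -9.77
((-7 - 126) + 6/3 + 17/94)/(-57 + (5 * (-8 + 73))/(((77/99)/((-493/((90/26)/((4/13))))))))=86079/12086426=0.01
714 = 714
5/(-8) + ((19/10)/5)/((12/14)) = -109/600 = -0.18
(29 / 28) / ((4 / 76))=551 / 28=19.68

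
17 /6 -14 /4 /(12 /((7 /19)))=1243 /456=2.73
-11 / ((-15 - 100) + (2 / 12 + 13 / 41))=246 / 2561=0.10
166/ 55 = 3.02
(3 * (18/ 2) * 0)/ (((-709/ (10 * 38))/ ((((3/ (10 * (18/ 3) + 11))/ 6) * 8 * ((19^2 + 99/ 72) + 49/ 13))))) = 0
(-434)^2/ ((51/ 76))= 14315056/ 51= 280687.37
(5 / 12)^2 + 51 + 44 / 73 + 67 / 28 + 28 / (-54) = 11843497 / 220752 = 53.65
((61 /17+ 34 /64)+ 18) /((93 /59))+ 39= 894345 /16864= 53.03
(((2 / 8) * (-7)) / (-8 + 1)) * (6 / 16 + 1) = 11 / 32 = 0.34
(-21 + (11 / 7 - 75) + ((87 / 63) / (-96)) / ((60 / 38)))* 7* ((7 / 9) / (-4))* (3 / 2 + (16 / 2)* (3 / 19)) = 279867959 / 787968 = 355.18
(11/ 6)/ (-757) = -11/ 4542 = -0.00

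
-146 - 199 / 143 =-21077 / 143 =-147.39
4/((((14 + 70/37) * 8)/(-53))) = -1961/1176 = -1.67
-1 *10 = -10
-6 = -6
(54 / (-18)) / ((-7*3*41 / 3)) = 3 / 287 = 0.01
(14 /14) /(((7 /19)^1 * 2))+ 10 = 159 /14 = 11.36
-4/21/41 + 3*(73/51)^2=6.14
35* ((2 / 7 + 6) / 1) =220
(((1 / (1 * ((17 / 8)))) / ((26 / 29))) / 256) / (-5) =-29 / 70720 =-0.00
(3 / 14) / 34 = 3 / 476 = 0.01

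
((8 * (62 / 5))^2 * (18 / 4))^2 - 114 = 1960973347.09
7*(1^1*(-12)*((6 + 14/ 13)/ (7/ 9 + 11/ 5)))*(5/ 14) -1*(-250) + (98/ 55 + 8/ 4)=8741918/ 47905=182.48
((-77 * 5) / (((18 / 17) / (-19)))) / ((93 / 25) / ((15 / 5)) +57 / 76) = 6217750 / 1791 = 3471.66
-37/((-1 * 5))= 37/5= 7.40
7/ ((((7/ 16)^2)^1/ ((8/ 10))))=29.26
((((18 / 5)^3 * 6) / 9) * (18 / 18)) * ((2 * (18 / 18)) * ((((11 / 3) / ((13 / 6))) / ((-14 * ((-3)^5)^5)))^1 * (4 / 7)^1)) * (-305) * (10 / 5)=-171776 / 55527041585925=-0.00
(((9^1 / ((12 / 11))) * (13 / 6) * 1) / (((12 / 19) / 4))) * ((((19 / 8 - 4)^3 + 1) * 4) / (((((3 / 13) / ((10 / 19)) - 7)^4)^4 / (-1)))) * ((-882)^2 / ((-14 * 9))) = -0.00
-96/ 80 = -6/ 5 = -1.20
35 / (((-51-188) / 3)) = -105 / 239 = -0.44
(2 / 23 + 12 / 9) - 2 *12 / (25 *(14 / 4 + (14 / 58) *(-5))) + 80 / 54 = 5127218 / 2064825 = 2.48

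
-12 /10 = -6 /5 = -1.20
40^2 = 1600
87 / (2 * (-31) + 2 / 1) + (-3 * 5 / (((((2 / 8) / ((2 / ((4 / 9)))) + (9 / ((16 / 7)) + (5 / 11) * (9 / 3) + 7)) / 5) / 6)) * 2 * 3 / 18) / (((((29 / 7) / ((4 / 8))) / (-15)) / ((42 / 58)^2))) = 96177068987 / 9547317940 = 10.07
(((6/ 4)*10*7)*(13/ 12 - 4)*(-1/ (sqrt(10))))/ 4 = 245*sqrt(10)/ 32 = 24.21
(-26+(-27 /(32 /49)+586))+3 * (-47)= 12085 /32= 377.66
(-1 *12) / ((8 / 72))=-108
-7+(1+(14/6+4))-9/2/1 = -25/6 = -4.17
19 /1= 19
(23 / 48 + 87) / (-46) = -1.90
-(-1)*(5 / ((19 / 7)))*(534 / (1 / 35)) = 654150 / 19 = 34428.95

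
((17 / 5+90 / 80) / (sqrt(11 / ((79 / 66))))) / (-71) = -181 * sqrt(474) / 187440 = -0.02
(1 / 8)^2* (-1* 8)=-1 / 8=-0.12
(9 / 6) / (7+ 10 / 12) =9 / 47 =0.19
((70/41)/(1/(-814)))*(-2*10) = 1139600/41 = 27795.12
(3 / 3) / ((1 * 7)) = 1 / 7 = 0.14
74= 74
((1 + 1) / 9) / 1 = 2 / 9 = 0.22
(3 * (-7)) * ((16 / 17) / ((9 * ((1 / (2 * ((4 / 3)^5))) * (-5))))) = 229376 / 61965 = 3.70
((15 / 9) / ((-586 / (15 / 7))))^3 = -15625 / 69021909208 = -0.00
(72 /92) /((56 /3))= 27 /644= 0.04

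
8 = 8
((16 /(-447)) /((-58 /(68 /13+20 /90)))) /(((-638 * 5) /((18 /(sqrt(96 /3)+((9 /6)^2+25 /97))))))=6040384 /3261414772005 - 9634816 * sqrt(2) /3261414772005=-0.00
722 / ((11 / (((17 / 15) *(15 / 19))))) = 646 / 11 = 58.73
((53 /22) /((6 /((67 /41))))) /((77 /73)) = 259223 /416724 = 0.62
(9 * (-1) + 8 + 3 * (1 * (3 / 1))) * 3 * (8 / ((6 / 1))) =32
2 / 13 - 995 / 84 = -11.69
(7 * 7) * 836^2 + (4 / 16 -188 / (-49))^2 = 1315591289665 / 38416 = 34245920.70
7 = 7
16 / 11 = 1.45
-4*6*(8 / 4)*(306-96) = -10080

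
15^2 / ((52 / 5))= 1125 / 52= 21.63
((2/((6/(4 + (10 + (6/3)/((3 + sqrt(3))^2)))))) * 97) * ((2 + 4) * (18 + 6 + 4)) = 239008/3 - 5432 * sqrt(3)/3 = 76533.17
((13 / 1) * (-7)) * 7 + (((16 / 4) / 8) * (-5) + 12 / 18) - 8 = -3881 / 6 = -646.83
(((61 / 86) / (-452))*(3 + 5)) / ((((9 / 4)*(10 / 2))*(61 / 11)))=-44 / 218655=-0.00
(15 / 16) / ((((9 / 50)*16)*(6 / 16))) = 125 / 144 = 0.87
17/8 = 2.12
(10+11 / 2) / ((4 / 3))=93 / 8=11.62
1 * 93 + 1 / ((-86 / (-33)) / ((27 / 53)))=424785 / 4558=93.20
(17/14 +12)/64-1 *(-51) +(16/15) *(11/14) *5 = 148907/2688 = 55.40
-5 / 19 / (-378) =5 / 7182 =0.00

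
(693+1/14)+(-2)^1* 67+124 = 9563/14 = 683.07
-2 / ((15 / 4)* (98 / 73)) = -292 / 735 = -0.40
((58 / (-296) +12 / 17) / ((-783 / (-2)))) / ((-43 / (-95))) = 121885 / 42355602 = 0.00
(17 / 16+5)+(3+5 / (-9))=1225 / 144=8.51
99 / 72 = 11 / 8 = 1.38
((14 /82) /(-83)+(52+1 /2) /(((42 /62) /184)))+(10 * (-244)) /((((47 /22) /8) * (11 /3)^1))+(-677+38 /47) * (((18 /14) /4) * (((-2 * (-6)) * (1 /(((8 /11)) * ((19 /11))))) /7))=13665289458627 /1191240568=11471.48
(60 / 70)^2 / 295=36 / 14455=0.00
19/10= 1.90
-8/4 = -2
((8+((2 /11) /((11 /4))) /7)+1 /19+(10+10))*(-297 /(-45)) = 1354809 /7315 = 185.21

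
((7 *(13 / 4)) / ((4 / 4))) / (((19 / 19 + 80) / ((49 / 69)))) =4459 / 22356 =0.20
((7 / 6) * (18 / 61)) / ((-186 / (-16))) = 56 / 1891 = 0.03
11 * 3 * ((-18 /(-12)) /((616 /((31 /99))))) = 31 /1232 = 0.03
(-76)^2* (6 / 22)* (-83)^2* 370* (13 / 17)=3070492874.44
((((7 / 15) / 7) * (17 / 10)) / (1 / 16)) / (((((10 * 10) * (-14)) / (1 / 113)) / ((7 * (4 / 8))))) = -17 / 423750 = -0.00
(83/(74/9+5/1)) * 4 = 2988/119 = 25.11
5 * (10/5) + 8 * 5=50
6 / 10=0.60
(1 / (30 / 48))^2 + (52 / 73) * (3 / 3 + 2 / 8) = 6297 / 1825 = 3.45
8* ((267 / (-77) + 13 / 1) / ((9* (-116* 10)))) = -734 / 100485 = -0.01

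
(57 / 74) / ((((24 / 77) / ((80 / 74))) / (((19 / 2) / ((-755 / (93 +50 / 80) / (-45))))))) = 936897885 / 6615008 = 141.63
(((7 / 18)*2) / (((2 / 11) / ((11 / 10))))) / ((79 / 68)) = 14399 / 3555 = 4.05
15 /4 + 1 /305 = 4579 /1220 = 3.75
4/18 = 2/9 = 0.22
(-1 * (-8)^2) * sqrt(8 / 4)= -90.51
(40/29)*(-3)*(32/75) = -1.77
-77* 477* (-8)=293832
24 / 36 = 2 / 3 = 0.67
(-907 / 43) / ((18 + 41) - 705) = 907 / 27778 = 0.03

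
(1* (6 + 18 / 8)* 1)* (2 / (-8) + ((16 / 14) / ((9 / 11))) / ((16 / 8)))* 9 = 3729 / 112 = 33.29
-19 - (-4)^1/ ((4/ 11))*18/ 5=103/ 5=20.60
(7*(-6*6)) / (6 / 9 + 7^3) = -756 / 1031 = -0.73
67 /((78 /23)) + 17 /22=8807 /429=20.53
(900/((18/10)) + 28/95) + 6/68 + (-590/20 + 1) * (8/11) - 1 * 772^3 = -460099168.34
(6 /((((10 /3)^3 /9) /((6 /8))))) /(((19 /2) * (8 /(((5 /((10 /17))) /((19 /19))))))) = 37179 /304000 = 0.12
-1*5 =-5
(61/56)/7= 61/392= 0.16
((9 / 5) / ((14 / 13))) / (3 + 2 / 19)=2223 / 4130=0.54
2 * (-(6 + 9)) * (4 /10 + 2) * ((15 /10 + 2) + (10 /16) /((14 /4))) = -1854 /7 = -264.86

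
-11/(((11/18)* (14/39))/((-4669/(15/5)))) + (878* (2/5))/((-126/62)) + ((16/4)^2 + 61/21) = 24533804/315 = 77885.09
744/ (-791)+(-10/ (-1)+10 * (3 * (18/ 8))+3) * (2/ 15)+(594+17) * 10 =72611341/ 11865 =6119.79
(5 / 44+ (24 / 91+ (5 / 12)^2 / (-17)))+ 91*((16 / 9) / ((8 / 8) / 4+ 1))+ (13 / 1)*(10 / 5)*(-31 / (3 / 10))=-10442491379 / 4084080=-2556.88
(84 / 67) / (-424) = -21 / 7102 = -0.00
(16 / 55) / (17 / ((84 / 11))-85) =-1344 / 382415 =-0.00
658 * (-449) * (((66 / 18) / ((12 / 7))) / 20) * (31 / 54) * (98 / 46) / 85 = -454.62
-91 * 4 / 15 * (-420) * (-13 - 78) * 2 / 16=-115934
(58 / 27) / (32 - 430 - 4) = -29 / 5427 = -0.01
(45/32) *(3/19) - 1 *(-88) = 53639/608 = 88.22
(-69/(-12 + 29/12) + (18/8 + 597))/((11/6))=36387/110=330.79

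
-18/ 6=-3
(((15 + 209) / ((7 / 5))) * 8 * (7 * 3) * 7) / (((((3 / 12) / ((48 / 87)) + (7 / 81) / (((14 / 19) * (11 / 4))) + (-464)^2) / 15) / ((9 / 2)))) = 28970016768 / 491082695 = 58.99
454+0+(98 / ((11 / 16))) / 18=45730 / 99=461.92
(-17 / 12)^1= -17 / 12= -1.42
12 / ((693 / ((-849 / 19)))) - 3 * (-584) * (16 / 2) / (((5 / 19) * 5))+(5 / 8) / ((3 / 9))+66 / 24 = 3117948891 / 292600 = 10656.01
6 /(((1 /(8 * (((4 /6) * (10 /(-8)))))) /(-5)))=200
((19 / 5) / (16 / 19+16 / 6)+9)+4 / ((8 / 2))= 11.08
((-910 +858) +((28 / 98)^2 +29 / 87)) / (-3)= 7583 / 441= 17.20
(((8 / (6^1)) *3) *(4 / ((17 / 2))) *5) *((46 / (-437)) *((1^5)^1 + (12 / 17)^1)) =-9280 / 5491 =-1.69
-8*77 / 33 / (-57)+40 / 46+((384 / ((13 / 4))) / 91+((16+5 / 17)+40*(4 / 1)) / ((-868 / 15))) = -5405300119 / 9807973812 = -0.55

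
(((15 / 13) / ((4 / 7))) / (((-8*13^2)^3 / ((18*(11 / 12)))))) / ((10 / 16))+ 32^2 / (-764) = -1.34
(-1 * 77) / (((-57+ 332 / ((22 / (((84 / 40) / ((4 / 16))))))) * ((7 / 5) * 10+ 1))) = -847 / 11511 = -0.07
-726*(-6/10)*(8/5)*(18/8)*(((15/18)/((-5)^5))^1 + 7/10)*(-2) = -34290432/15625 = -2194.59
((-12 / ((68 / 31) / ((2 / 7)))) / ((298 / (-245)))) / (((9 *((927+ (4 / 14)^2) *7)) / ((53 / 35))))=11501 / 345199773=0.00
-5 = -5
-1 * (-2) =2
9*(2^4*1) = 144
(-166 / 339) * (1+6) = -1162 / 339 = -3.43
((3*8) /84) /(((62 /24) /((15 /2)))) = 180 /217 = 0.83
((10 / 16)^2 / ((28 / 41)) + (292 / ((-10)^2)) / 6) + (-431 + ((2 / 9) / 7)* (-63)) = -58052917 / 134400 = -431.94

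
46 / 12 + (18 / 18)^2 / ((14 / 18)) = 215 / 42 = 5.12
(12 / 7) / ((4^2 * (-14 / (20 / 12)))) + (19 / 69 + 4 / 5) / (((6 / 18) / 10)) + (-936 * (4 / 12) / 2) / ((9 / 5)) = -1471913 / 27048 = -54.42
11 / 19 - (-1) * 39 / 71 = 1.13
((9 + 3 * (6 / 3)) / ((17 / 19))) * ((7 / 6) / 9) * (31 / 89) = 20615 / 27234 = 0.76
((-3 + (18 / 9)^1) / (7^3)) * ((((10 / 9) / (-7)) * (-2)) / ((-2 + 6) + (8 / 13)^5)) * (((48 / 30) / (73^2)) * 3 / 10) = -1485172 / 72832254473475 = -0.00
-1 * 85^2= -7225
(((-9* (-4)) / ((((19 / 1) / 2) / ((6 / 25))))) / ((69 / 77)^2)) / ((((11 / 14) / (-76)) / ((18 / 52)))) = -6519744 / 171925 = -37.92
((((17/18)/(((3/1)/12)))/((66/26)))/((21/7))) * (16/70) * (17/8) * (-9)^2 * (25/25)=7514/385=19.52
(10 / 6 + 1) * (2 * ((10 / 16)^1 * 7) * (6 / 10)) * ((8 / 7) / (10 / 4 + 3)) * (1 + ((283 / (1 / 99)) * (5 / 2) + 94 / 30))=33622384 / 165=203772.02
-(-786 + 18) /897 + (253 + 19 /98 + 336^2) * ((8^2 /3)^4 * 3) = 3090267817153280 /43953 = 70308461701.21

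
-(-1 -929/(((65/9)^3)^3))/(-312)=-10356136375762453/3231058402710937500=-0.00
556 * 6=3336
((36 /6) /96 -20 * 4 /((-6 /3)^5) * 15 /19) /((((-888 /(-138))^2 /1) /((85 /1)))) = 4.18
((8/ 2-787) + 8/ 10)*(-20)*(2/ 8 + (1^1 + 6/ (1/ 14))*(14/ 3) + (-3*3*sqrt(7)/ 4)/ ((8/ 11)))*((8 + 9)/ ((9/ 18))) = 633355162/ 3-6582213*sqrt(7)/ 4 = 206764662.66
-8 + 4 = -4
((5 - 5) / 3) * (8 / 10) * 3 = 0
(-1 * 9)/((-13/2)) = 18/13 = 1.38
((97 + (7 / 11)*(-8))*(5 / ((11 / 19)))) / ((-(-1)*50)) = 19209 / 1210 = 15.88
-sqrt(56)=-2 * sqrt(14)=-7.48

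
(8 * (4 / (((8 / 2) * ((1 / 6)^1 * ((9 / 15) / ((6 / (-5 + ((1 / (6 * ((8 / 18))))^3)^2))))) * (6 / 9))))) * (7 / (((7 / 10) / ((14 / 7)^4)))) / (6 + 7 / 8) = -48318382080 / 14409901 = -3353.14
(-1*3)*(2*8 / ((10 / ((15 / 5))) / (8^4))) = -294912 / 5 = -58982.40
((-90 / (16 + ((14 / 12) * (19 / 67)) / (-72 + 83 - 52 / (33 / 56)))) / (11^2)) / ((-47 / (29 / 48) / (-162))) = -6017539005 / 62142906782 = -0.10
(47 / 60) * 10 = 47 / 6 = 7.83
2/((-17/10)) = -20/17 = -1.18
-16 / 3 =-5.33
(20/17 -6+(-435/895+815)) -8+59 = 2619081/3043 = 860.69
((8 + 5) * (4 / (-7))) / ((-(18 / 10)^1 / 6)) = 520 / 21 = 24.76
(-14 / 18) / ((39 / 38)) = -266 / 351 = -0.76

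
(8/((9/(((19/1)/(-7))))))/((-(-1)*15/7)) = -152/135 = -1.13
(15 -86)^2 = 5041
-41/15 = -2.73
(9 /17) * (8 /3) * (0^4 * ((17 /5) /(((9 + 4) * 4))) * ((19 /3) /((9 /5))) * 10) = 0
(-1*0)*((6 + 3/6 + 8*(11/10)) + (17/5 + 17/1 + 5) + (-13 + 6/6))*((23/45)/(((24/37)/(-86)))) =0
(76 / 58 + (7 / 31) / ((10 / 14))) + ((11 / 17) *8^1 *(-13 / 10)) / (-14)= 1127123 / 534905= 2.11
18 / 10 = 9 / 5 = 1.80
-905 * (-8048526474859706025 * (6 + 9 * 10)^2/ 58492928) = 65555248137732305573625/ 57122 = 1147635729451565168.83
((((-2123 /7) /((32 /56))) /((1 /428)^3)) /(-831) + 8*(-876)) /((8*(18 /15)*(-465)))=-2600402311 /231849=-11215.93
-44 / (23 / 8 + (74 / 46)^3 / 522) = -101618784 / 6658283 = -15.26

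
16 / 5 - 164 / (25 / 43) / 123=68 / 75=0.91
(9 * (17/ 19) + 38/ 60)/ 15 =4951/ 8550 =0.58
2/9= 0.22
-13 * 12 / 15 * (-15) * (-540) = -84240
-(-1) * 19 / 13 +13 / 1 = 14.46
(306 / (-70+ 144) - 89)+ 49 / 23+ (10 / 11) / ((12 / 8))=-82.13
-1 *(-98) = 98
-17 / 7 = -2.43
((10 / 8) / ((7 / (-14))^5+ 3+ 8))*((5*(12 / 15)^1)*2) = 320 / 351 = 0.91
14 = 14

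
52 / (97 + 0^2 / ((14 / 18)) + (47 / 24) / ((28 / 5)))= 34944 / 65419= 0.53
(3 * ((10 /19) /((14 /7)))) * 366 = 5490 /19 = 288.95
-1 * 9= -9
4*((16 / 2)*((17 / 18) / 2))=136 / 9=15.11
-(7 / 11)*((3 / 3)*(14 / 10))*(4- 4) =0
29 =29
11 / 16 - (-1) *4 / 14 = 109 / 112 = 0.97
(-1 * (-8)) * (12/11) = 96/11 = 8.73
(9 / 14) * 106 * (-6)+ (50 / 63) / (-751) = -19344308 / 47313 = -408.86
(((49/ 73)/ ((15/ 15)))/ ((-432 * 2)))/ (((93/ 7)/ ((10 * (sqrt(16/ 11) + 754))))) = -646555/ 1466424- 1715 * sqrt(11)/ 8065332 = -0.44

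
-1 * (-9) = 9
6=6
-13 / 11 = -1.18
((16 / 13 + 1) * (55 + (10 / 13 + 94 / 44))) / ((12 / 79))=37941251 / 44616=850.40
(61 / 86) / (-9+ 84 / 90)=-915 / 10406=-0.09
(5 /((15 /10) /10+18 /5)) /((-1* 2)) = -2 /3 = -0.67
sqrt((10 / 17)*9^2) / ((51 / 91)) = 273*sqrt(170) / 289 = 12.32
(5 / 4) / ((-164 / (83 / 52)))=-415 / 34112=-0.01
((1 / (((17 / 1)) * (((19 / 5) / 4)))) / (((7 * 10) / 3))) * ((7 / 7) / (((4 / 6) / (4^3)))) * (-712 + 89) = -158.71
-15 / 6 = -5 / 2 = -2.50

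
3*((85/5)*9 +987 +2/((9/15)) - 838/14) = 22753/7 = 3250.43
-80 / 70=-8 / 7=-1.14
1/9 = 0.11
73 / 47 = 1.55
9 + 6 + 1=16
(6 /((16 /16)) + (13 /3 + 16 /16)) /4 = 17 /6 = 2.83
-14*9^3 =-10206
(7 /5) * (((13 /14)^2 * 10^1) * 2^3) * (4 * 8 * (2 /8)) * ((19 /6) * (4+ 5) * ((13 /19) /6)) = 17576 /7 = 2510.86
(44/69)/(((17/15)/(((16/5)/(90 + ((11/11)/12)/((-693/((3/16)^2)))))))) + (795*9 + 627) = 64777401991734/8323982969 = 7782.02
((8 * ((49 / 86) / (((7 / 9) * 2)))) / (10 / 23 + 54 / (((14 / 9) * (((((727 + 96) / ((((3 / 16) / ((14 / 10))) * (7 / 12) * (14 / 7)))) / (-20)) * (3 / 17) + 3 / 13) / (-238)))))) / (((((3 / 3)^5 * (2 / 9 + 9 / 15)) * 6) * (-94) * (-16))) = 41135661 / 18654566743424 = 0.00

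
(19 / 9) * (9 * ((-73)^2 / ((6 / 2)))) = 101251 / 3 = 33750.33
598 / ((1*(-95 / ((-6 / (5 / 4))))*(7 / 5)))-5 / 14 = 28229 / 1330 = 21.22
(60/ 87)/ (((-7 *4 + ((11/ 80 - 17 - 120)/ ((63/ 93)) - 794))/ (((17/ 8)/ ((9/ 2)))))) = -47600/ 149672973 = -0.00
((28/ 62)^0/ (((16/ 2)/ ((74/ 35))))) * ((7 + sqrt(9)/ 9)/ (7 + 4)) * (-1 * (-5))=37/ 42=0.88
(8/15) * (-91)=-728/15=-48.53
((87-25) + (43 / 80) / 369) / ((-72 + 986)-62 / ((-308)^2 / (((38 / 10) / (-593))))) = 6435086508851 / 94863401842842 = 0.07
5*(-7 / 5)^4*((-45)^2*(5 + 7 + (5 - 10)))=1361367 / 5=272273.40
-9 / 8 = -1.12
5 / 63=0.08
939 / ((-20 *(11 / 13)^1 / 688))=-2099604 / 55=-38174.62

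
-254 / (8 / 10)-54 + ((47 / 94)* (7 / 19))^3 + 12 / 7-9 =-145490707 / 384104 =-378.78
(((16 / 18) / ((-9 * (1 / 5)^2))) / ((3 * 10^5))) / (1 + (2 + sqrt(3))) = -1 / 243000 + sqrt(3) / 729000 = -0.00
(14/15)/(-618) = -7/4635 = -0.00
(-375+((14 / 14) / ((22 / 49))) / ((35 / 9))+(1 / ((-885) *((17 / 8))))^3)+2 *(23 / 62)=-867894643764940259 / 2322527959397250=-373.69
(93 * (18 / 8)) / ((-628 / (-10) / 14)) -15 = 19875 / 628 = 31.65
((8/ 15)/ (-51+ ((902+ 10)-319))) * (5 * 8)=32/ 813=0.04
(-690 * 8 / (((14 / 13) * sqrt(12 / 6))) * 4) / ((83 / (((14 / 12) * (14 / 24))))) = -20930 * sqrt(2) / 249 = -118.87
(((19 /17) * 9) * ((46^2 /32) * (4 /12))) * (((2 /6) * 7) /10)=70357 /1360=51.73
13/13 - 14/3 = -11/3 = -3.67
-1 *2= -2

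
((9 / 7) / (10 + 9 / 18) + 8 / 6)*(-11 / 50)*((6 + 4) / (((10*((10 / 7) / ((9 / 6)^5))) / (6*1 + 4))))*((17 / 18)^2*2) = -340153 / 11200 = -30.37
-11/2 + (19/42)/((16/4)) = -905/168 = -5.39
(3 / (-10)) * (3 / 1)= -9 / 10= -0.90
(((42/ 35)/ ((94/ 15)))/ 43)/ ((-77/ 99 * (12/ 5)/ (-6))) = 405/ 28294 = 0.01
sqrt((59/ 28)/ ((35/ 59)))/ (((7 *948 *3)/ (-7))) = -59 *sqrt(5)/ 199080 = -0.00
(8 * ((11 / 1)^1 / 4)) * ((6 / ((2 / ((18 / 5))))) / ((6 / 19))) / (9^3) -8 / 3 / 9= 298 / 405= 0.74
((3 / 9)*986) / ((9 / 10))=9860 / 27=365.19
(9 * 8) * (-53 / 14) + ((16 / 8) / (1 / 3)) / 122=-116367 / 427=-272.52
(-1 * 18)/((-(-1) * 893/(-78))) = 1404/893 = 1.57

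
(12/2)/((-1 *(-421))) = 0.01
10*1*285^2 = 812250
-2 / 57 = -0.04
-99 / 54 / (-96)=11 / 576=0.02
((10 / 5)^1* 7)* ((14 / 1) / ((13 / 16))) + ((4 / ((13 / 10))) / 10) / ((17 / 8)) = 53344 / 221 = 241.38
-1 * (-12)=12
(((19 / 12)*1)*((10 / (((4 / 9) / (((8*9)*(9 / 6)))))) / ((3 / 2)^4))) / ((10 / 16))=1216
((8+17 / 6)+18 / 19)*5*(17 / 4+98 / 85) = 145123 / 456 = 318.25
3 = 3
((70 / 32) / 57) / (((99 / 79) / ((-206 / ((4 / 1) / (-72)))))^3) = 75425983829420 / 75867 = 994186982.87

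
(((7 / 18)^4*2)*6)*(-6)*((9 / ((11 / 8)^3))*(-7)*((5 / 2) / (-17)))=-10756480 / 1832787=-5.87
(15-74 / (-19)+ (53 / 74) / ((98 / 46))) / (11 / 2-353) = -264979 / 4788133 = -0.06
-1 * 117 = -117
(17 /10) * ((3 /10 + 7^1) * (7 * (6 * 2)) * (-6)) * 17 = -2658222 /25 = -106328.88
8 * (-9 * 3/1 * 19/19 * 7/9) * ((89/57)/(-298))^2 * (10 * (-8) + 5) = 2772350/8014561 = 0.35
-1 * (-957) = 957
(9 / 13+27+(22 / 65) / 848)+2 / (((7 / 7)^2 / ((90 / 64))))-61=-1680873 / 55120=-30.49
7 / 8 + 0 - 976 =-7801 / 8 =-975.12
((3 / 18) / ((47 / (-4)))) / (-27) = 2 / 3807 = 0.00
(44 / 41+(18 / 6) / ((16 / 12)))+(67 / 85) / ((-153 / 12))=2318623 / 710940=3.26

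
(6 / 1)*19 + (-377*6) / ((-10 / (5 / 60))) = 2657 / 20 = 132.85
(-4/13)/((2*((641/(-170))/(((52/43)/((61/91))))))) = 123760/1681343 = 0.07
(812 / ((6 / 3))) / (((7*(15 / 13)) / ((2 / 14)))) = 754 / 105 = 7.18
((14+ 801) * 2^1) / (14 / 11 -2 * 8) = -8965 / 81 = -110.68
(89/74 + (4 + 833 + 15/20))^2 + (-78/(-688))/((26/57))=703841.89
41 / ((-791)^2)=41 / 625681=0.00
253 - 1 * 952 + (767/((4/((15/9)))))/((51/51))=-4553/12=-379.42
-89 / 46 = -1.93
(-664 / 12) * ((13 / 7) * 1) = -2158 / 21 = -102.76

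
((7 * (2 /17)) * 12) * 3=504 /17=29.65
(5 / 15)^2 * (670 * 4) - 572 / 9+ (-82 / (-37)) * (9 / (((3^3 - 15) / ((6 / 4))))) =315305 / 1332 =236.72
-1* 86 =-86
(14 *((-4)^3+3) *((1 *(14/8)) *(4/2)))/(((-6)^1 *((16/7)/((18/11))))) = 62769/176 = 356.64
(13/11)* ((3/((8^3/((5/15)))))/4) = 13/22528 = 0.00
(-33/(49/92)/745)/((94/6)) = -9108/1715735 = -0.01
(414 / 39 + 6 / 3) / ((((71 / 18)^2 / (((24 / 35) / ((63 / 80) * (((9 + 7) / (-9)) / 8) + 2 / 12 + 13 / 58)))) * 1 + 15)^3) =25998022940320233160704 / 16232014187158033359183829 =0.00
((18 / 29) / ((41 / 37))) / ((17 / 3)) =1998 / 20213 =0.10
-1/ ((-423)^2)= -1/ 178929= -0.00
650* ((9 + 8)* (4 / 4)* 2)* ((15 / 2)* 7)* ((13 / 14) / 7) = 1077375 / 7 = 153910.71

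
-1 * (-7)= 7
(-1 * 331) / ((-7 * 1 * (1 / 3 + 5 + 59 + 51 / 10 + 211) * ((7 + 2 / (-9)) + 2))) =89370 / 4652389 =0.02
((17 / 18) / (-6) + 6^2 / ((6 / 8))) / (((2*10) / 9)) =5167 / 240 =21.53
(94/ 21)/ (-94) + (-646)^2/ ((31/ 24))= 210327233/ 651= 323083.31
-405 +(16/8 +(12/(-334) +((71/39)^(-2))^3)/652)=-5621072920696523531/13948071314454164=-403.00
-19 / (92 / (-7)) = 133 / 92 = 1.45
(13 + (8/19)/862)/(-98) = -106461/802522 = -0.13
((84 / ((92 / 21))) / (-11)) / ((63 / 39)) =-273 / 253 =-1.08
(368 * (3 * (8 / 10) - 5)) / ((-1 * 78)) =184 / 15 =12.27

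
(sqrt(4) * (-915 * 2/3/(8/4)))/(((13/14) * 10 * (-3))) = 854/39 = 21.90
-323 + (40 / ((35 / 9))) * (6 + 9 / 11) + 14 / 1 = -18393 / 77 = -238.87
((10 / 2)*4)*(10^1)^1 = 200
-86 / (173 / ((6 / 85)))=-0.04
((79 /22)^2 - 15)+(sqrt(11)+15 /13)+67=69.37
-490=-490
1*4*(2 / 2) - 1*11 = -7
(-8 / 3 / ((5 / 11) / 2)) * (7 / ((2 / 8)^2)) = -19712 / 15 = -1314.13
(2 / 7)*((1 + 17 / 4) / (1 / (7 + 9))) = 24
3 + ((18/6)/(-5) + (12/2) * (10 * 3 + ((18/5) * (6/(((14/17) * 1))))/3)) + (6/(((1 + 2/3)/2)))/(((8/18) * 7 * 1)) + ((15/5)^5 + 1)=16841/35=481.17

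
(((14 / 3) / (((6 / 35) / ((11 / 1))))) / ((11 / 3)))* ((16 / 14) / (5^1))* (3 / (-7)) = -8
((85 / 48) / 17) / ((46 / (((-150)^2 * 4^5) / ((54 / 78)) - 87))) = 166399565 / 2208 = 75362.12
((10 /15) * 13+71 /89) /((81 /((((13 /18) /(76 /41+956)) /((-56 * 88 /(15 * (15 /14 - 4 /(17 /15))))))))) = 62534225 /94871912712192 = 0.00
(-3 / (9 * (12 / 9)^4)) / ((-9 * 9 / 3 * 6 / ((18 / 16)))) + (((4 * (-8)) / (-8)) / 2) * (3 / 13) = 0.46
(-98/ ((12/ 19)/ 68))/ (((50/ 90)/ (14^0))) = -94962/ 5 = -18992.40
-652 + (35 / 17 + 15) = -10794 / 17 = -634.94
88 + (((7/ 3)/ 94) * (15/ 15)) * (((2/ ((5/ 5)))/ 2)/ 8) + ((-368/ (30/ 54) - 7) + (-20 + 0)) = -601.40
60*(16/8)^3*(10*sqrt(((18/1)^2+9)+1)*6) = 28800*sqrt(334) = 526339.21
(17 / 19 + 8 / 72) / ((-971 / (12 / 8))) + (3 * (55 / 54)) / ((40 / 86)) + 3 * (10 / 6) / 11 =102609083 / 14611608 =7.02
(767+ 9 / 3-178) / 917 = 592 / 917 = 0.65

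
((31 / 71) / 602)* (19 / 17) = 589 / 726614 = 0.00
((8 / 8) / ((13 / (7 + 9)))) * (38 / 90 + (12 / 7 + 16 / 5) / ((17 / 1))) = 4688 / 5355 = 0.88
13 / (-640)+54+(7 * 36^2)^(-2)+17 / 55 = 245741690809 / 4526565120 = 54.29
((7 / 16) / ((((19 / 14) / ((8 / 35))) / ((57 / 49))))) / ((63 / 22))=22 / 735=0.03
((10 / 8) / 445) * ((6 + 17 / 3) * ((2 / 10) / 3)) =7 / 3204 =0.00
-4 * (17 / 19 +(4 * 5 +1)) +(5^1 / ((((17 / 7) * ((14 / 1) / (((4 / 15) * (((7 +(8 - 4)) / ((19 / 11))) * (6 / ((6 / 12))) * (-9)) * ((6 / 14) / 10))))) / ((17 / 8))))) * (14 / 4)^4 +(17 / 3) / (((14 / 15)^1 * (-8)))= -9723897 / 21280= -456.95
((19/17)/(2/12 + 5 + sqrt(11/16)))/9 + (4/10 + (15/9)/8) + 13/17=427129/305592 - 76*sqrt(11)/63665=1.39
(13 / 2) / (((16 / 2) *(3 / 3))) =13 / 16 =0.81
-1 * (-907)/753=907/753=1.20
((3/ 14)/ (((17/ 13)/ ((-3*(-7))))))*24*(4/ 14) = 2808/ 119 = 23.60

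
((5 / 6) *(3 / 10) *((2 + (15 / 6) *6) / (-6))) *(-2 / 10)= 17 / 120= 0.14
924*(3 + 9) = 11088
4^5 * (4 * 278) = 1138688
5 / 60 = 1 / 12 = 0.08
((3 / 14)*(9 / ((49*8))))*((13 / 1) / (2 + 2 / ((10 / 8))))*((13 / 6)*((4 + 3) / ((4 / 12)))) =0.81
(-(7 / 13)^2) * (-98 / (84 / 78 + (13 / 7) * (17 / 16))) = 537824 / 57733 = 9.32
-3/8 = -0.38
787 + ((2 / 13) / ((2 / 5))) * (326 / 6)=31508 / 39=807.90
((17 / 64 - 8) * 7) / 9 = -6.02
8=8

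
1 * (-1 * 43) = -43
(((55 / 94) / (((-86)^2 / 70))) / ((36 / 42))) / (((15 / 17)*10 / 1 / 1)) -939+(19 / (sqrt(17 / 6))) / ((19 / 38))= -11750666885 / 12514032+38*sqrt(102) / 17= -916.42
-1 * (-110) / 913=0.12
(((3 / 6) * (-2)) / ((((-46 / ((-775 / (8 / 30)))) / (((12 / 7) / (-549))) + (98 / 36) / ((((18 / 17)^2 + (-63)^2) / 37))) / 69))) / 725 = 44175847230 / 2341039190077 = 0.02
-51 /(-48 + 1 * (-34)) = 0.62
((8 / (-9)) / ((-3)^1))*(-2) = -16 / 27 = -0.59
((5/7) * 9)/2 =3.21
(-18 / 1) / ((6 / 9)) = -27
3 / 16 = 0.19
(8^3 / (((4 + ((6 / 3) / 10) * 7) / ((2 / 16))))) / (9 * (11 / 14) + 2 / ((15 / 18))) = 22400 / 17901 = 1.25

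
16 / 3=5.33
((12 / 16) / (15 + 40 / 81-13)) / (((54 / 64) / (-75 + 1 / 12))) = -2697 / 101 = -26.70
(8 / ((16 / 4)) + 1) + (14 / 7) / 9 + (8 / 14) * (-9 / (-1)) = 527 / 63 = 8.37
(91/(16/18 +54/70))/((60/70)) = 66885/1046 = 63.94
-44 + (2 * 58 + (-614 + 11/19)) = -10287/19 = -541.42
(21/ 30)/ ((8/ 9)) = 63/ 80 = 0.79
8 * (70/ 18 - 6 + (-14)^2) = 13960/ 9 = 1551.11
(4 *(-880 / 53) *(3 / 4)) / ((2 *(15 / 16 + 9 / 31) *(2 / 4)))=-436480 / 10759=-40.57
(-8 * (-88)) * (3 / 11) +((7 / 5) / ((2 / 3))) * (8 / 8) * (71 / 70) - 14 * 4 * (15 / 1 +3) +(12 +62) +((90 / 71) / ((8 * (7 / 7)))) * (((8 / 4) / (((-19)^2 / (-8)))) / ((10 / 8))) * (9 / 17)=-32238263149 / 43572700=-739.87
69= 69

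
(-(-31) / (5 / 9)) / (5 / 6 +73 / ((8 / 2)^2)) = 13392 / 1295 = 10.34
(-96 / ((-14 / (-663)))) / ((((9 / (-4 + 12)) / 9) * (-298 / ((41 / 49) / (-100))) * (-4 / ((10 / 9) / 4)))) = 0.07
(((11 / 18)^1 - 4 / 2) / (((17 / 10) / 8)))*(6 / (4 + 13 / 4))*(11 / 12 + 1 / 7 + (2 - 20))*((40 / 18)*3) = 56920000 / 93177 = 610.88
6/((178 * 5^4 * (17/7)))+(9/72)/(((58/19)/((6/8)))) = 53939601/1755080000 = 0.03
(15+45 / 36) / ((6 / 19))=1235 / 24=51.46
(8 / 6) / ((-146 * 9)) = -2 / 1971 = -0.00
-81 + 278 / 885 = -71407 / 885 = -80.69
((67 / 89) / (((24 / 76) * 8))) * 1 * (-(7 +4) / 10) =-14003 / 42720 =-0.33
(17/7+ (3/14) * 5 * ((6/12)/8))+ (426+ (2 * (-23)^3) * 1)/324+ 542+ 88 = 10137151/18144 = 558.71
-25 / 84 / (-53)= 25 / 4452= 0.01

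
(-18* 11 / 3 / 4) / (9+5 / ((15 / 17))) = -9 / 8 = -1.12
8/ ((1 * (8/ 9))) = 9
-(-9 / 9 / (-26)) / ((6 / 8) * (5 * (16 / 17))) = -17 / 1560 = -0.01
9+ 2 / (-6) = 26 / 3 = 8.67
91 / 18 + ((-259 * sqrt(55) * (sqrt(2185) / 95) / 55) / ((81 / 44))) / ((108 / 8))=91 / 18- 2072 * sqrt(4807) / 207765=4.36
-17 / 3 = -5.67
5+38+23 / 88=3807 / 88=43.26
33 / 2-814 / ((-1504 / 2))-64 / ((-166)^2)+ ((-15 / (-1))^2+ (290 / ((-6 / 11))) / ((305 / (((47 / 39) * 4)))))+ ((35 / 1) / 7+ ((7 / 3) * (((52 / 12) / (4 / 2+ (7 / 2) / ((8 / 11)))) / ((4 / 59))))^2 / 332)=475650784880329163 / 1976765859270072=240.62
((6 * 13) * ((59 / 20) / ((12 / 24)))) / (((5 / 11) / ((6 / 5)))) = 1214.93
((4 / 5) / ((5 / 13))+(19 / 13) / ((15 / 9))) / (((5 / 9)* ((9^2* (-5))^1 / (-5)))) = 961 / 14625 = 0.07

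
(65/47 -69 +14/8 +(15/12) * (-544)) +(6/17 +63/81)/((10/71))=-106115993/143820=-737.84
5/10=1/2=0.50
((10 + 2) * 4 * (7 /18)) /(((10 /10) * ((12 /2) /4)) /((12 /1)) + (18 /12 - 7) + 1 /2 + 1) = -448 /93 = -4.82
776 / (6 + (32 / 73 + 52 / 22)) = 155782 / 1767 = 88.16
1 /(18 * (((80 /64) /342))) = 76 /5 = 15.20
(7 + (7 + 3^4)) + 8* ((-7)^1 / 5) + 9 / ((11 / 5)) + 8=95.89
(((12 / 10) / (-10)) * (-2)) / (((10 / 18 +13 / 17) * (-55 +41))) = -459 / 35350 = -0.01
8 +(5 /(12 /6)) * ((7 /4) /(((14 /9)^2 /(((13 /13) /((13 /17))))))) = 30181 /2912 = 10.36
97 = 97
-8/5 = -1.60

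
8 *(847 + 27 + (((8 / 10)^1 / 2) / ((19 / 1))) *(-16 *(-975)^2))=-2554692.21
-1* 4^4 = -256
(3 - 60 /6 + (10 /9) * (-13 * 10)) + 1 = -1354 /9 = -150.44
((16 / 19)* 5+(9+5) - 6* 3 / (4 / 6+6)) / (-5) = -2947 / 950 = -3.10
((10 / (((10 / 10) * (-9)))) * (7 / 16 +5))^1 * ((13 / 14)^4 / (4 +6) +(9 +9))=-201359789 / 1843968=-109.20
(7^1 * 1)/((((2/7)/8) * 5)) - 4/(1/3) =136/5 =27.20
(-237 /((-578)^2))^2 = 56169 /111612119056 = 0.00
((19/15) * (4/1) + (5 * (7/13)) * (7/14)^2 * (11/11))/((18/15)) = 4477/936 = 4.78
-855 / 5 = -171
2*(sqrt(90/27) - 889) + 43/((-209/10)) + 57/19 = -371405/209 + 2*sqrt(30)/3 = -1773.41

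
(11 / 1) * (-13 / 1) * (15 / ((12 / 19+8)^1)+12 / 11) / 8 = -66339 / 1312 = -50.56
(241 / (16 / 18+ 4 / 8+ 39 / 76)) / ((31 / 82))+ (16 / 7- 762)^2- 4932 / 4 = 1138831677209 / 1976219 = 576267.95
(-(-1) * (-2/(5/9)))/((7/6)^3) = -3888/1715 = -2.27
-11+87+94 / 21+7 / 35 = 8471 / 105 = 80.68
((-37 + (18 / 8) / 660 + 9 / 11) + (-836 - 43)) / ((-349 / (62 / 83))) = 1.96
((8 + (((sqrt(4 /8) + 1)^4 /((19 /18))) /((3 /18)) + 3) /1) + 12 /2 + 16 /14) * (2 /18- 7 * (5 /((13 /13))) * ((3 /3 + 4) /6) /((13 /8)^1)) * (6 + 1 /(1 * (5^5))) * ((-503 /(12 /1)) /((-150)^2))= 19684068511 * sqrt(2) /5789062500 + 55371284721443 /6564796875000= 13.24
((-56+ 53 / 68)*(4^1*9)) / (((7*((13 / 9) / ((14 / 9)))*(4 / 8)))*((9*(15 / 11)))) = -33044 / 663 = -49.84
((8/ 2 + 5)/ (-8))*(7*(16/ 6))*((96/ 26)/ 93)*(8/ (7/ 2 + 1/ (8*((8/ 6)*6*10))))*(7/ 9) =-1.48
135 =135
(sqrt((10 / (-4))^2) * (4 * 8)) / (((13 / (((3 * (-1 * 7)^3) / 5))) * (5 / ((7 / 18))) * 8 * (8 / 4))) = -6.16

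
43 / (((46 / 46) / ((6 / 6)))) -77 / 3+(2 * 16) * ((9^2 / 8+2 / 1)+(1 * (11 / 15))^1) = 428.80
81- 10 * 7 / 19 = 1469 / 19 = 77.32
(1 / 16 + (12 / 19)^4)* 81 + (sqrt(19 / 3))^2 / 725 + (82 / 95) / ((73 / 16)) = 6008450724487 / 331067468400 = 18.15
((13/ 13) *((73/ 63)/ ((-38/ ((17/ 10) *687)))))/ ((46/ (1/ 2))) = -284189/ 734160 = -0.39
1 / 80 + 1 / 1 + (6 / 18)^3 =2267 / 2160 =1.05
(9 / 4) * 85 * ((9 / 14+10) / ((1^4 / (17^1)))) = 34602.59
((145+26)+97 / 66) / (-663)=-11383 / 43758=-0.26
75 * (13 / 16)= 975 / 16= 60.94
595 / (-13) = -595 / 13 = -45.77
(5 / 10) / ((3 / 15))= 5 / 2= 2.50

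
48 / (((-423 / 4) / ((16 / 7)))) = -1.04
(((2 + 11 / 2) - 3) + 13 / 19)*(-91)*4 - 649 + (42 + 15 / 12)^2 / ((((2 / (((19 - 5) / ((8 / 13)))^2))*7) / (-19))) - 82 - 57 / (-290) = -1857020079487 / 1410560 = -1316512.65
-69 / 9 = -23 / 3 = -7.67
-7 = -7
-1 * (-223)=223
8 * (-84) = -672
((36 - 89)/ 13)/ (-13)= 53/ 169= 0.31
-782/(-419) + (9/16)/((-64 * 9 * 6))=4804189/2574336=1.87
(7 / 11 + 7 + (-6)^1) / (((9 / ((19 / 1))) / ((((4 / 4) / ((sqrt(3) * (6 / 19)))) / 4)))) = 361 * sqrt(3) / 396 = 1.58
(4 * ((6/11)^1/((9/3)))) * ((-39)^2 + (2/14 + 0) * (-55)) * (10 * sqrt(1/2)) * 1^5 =423680 * sqrt(2)/77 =7781.48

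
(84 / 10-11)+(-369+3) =-1843 / 5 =-368.60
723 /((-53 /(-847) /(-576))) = -352731456 /53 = -6655310.49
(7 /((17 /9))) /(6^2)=7 /68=0.10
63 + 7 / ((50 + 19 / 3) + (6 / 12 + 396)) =171213 / 2717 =63.02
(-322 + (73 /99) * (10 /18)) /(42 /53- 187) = 15186461 /8793279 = 1.73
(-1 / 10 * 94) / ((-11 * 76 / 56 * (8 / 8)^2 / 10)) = 1316 / 209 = 6.30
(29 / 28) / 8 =29 / 224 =0.13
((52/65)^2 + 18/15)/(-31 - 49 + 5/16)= -736/31875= -0.02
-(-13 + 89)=-76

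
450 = 450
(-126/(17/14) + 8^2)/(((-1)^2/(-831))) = 561756/17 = 33044.47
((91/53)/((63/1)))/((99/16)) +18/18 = 47431/47223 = 1.00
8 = 8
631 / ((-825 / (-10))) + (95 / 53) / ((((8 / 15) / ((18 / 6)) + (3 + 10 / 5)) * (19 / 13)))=16067063 / 2037585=7.89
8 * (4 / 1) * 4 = 128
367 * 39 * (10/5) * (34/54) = 162214/9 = 18023.78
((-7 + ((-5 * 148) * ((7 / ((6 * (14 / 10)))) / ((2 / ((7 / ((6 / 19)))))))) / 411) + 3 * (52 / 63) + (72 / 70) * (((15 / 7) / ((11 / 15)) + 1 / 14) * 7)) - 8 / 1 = -21646711 / 2848230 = -7.60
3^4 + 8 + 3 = 92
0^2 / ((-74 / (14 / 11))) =0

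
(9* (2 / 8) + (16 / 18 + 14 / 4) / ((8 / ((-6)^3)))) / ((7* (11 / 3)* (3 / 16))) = -1860 / 77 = -24.16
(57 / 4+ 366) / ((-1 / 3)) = -4563 / 4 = -1140.75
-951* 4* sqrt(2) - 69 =-3804* sqrt(2) - 69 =-5448.67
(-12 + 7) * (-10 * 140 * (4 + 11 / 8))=37625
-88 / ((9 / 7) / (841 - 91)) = -154000 / 3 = -51333.33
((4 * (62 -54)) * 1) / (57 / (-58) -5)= -1856 / 347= -5.35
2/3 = 0.67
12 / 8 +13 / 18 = 20 / 9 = 2.22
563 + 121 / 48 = 27145 / 48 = 565.52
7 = 7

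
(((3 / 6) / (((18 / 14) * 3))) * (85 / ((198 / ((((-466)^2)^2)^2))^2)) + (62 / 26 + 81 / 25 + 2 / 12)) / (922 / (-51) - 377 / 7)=-28448669754358793546653043521437791844013290348203 / 1472441963850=-19320740954688591508966480000000000000.00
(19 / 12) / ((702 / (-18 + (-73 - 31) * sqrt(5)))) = -19 * sqrt(5) / 81 - 19 / 468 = -0.57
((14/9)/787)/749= 2/757881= 0.00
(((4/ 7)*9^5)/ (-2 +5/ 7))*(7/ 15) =-12247.20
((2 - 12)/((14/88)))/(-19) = 440/133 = 3.31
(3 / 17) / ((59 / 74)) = 222 / 1003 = 0.22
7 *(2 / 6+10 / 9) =91 / 9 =10.11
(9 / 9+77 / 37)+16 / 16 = 4.08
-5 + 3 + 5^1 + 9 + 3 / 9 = 37 / 3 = 12.33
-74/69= -1.07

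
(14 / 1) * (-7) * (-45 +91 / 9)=3419.11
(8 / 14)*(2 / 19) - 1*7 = -923 / 133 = -6.94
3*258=774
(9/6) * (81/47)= 243/94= 2.59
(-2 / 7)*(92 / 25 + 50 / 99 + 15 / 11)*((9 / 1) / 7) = -27466 / 13475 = -2.04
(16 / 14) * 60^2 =4114.29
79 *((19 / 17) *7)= 10507 / 17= 618.06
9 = 9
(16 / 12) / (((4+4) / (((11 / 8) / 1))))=11 / 48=0.23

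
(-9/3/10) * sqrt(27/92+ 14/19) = -3 * sqrt(787037)/8740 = -0.30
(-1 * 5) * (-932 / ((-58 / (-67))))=5383.10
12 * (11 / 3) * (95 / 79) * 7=29260 / 79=370.38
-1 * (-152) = 152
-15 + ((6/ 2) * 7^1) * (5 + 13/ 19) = 1983/ 19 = 104.37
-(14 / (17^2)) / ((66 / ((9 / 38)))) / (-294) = 1 / 1691228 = 0.00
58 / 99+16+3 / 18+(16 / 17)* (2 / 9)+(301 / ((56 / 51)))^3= 5916694066913 / 287232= 20599007.31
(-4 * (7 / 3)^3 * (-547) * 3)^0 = 1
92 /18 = 46 /9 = 5.11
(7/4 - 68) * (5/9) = -1325/36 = -36.81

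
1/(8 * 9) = 1/72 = 0.01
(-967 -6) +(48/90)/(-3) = -43793/45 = -973.18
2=2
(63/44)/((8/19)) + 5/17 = 22109/5984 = 3.69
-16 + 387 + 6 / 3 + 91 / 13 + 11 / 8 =3051 / 8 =381.38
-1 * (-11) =11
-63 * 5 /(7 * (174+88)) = -45 /262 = -0.17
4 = 4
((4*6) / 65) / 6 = 4 / 65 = 0.06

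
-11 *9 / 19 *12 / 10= -594 / 95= -6.25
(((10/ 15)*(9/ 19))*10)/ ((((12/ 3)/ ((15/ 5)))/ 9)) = 405/ 19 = 21.32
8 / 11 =0.73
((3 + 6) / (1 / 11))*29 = 2871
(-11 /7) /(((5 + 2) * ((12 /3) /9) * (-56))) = 99 /10976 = 0.01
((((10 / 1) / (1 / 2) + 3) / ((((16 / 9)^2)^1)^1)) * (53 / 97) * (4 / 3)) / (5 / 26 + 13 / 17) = 808197 / 145888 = 5.54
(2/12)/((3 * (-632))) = -1/11376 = -0.00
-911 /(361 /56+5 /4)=-51016 /431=-118.37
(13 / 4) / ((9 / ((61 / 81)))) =0.27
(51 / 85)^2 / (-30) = -3 / 250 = -0.01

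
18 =18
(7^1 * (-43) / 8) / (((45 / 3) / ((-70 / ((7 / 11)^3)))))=57233 / 84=681.35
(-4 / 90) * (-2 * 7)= 28 / 45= 0.62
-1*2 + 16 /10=-2 /5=-0.40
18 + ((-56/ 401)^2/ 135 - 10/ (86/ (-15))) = 18430341463/ 933449805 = 19.74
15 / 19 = 0.79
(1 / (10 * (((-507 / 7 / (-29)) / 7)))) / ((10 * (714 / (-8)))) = -203 / 646425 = -0.00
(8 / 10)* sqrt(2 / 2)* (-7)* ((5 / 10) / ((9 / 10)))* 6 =-56 / 3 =-18.67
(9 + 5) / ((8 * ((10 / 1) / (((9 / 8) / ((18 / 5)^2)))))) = 35 / 2304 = 0.02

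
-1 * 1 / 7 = -1 / 7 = -0.14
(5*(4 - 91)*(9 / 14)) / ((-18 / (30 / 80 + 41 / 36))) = 15805 / 672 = 23.52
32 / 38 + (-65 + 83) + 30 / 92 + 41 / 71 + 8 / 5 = 6622917 / 310270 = 21.35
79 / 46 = 1.72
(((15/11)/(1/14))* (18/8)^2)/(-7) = -1215/88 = -13.81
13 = 13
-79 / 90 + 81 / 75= 91 / 450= 0.20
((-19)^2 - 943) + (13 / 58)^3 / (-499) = -56664039013 / 97360888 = -582.00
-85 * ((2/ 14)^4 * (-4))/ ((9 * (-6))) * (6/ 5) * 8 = -544/ 21609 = -0.03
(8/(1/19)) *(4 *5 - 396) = -57152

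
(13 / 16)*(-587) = -476.94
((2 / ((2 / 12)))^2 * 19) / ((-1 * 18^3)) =-0.47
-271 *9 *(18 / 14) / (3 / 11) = -80487 / 7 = -11498.14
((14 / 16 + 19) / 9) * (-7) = -371 / 24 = -15.46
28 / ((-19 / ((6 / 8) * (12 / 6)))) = -42 / 19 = -2.21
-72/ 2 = -36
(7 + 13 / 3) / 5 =2.27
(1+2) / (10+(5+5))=3 / 20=0.15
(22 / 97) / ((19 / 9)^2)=1782 / 35017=0.05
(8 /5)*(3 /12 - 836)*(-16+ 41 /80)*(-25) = -4141977 /8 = -517747.12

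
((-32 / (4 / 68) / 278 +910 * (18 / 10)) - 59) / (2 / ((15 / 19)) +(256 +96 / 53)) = 6.06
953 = 953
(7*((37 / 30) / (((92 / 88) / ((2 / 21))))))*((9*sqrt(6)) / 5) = 814*sqrt(6) / 575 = 3.47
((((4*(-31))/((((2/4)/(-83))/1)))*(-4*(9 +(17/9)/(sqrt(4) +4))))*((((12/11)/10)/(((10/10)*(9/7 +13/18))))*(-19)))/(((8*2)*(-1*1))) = -688524508/13915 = -49480.74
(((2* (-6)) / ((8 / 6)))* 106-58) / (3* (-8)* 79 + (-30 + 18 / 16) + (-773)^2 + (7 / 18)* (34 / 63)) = -655776 / 385951609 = -0.00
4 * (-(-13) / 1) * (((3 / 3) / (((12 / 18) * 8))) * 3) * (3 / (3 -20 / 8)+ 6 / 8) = 3159 / 16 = 197.44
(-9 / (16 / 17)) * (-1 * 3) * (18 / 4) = 4131 / 32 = 129.09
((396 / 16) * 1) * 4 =99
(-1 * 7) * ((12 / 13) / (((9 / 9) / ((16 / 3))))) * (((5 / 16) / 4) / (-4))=35 / 52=0.67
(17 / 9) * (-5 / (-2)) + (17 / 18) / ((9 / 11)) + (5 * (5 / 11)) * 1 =7261 / 891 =8.15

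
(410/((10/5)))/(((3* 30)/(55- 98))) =-1763/18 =-97.94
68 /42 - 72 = -1478 /21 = -70.38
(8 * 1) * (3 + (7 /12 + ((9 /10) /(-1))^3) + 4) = 20563 /375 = 54.83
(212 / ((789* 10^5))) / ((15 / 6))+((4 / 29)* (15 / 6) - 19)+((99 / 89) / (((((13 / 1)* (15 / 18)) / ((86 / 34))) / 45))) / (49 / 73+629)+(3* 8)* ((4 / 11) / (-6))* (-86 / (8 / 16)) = 548846935119293921563 / 2370366202963687500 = 231.55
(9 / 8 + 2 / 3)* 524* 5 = 28165 / 6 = 4694.17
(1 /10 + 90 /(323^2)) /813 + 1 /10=42462353 /424097385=0.10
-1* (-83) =83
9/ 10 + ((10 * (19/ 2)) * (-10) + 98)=-8511/ 10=-851.10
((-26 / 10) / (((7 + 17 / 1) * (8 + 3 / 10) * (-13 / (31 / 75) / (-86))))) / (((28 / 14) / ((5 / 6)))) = -1333 / 89640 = -0.01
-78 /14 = -5.57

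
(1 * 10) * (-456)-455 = -5015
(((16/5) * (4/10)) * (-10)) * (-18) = 1152/5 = 230.40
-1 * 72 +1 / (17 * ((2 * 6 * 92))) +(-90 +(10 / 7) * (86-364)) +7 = -72538313 / 131376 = -552.14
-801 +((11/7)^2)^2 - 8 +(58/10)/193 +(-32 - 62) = -2078021201/2316965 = -896.87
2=2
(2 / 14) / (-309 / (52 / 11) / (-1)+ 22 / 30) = 780 / 360899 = 0.00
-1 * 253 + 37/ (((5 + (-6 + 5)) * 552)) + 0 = -558587/ 2208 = -252.98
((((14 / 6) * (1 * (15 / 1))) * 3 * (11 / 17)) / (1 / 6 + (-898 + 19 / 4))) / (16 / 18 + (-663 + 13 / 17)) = 8910 / 77457883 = 0.00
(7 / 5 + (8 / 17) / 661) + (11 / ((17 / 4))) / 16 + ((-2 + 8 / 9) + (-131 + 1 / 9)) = -29314529 / 224740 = -130.44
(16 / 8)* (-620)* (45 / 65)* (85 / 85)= -11160 / 13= -858.46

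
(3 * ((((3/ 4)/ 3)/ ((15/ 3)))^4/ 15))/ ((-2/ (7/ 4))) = -7/ 6400000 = -0.00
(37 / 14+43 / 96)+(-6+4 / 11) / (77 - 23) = 198679 / 66528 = 2.99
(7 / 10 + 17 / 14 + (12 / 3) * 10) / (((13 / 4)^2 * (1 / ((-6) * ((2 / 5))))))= -281664 / 29575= -9.52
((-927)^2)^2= 738446330241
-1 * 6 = -6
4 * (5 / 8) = 5 / 2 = 2.50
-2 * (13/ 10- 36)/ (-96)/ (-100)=0.01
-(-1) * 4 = 4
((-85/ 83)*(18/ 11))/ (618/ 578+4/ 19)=-8401230/ 6415651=-1.31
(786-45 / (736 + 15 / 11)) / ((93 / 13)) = 27623921 / 251441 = 109.86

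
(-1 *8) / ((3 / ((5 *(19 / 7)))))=-760 / 21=-36.19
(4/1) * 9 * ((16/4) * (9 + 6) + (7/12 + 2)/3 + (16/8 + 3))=2371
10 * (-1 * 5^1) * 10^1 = -500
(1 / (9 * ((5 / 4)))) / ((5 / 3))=4 / 75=0.05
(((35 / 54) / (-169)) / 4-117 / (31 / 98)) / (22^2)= -418555949 / 547706016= -0.76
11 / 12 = 0.92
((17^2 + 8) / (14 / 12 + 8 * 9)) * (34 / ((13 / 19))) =1151172 / 5707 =201.71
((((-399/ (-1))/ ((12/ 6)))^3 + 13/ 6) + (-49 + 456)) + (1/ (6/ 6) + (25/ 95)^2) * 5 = 68797049857/ 8664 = 7940564.39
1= 1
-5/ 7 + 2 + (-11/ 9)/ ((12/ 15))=-61/ 252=-0.24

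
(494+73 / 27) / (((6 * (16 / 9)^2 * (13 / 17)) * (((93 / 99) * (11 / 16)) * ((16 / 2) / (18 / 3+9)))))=10259415 / 103168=99.44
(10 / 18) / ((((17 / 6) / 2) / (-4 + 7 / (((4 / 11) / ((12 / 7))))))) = 580 / 51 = 11.37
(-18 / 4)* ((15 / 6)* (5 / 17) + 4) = -1449 / 68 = -21.31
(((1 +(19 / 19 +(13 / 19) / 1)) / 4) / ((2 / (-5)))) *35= -8925 / 152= -58.72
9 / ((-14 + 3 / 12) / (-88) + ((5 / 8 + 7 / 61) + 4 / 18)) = 158112 / 19645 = 8.05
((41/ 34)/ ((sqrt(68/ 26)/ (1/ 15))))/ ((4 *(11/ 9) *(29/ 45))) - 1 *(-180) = 1107 *sqrt(442)/ 1475056 + 180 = 180.02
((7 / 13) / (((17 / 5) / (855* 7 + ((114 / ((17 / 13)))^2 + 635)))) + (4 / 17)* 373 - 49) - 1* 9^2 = 141135114 / 63869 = 2209.76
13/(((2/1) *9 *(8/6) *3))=13/72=0.18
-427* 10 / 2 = -2135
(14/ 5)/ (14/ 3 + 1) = 42/ 85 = 0.49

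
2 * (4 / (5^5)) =8 / 3125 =0.00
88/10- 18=-46/5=-9.20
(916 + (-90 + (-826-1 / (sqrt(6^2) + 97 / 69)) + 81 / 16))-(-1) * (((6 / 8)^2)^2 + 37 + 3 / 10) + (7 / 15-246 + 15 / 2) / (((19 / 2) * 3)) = 3824276873 / 111847680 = 34.19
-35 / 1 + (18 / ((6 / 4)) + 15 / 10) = -43 / 2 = -21.50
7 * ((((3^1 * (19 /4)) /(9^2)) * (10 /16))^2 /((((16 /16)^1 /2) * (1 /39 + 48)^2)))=0.00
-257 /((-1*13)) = 257 /13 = 19.77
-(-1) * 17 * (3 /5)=51 /5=10.20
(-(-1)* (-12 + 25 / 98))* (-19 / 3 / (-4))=-21869 / 1176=-18.60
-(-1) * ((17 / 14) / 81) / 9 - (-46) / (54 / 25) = 21.30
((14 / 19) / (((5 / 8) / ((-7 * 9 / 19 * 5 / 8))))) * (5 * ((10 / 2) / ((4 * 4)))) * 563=-6207075 / 2888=-2149.26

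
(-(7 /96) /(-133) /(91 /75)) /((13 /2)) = 25 /359632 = 0.00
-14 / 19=-0.74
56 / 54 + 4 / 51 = 512 / 459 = 1.12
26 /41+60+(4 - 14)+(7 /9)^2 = 170165 /3321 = 51.24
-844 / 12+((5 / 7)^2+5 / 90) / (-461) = -28598173 / 406602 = -70.33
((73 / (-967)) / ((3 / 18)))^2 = 191844 / 935089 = 0.21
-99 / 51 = -1.94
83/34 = 2.44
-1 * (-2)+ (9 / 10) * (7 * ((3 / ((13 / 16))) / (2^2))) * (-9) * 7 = -23684 / 65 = -364.37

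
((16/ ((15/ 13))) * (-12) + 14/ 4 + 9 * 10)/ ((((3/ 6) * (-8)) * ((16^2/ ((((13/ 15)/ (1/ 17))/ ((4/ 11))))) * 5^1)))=590733/ 1024000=0.58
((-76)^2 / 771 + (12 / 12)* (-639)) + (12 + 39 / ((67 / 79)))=-29626496 / 51657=-573.52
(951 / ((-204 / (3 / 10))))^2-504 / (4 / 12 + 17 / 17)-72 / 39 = -2271573987 / 6011200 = -377.89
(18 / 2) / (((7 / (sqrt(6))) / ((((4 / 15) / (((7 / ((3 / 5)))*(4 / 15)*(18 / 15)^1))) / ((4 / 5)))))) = 45*sqrt(6) / 392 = 0.28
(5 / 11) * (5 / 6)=25 / 66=0.38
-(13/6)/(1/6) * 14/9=-20.22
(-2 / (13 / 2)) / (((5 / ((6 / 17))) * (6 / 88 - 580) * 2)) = 0.00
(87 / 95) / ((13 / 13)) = 87 / 95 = 0.92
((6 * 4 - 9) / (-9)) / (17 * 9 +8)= -5 / 483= -0.01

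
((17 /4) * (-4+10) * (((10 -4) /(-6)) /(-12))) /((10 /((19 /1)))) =323 /80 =4.04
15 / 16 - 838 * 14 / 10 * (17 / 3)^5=-133262080367 / 19440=-6855045.29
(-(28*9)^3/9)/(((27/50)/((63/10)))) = -20744640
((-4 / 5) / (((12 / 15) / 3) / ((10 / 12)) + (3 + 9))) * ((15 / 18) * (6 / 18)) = -0.02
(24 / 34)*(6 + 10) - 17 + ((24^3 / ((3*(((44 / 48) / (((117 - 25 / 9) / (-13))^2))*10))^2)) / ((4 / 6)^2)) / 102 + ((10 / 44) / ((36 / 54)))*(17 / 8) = 9129799151636477 / 3806998509600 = 2398.16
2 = 2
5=5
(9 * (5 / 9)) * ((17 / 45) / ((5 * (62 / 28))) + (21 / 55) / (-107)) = 250831 / 1641915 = 0.15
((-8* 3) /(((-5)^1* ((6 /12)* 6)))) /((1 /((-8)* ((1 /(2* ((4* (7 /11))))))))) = -2.51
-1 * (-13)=13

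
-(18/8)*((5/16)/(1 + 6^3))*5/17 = -225/236096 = -0.00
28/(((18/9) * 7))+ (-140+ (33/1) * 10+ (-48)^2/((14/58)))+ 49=68503/7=9786.14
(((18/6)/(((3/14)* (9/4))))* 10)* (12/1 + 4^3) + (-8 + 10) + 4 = 42614/9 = 4734.89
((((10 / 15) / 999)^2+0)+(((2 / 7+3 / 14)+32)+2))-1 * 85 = -907182901 / 17964018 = -50.50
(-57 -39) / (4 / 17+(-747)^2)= -1632 / 9486157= -0.00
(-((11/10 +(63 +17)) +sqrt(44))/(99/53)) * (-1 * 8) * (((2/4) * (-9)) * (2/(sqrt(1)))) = -171932/55 - 848 * sqrt(11)/11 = -3381.72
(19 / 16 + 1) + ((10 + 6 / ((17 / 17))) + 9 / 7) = 2181 / 112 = 19.47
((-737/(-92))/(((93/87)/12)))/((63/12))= 85492/4991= 17.13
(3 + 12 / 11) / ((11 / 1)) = 45 / 121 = 0.37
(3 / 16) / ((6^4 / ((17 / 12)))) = 17 / 82944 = 0.00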